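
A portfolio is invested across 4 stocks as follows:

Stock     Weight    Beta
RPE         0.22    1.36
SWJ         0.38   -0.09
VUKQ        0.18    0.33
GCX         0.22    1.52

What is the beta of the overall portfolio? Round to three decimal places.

β_P = Σ w_i β_i = 0.22×1.36 + 0.38×-0.09 + 0.18×0.33 + 0.22×1.52 = 0.6588

0.659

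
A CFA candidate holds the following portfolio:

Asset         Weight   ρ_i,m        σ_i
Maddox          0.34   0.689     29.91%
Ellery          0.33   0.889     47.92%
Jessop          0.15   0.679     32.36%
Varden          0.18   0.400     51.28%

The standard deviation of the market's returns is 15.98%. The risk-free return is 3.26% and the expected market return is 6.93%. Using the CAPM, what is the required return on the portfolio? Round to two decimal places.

β_Maddox = 0.689 × 29.91% / 15.98% = 1.2896
β_Ellery = 0.889 × 47.92% / 15.98% = 2.6659
β_Jessop = 0.679 × 32.36% / 15.98% = 1.3750
β_Varden = 0.400 × 51.28% / 15.98% = 1.2836
β_P = Σ w_i β_i = 0.34×1.2896 + 0.33×2.6659 + 0.15×1.3750 + 0.18×1.2836 = 1.7555
MRP = 6.93% − 3.26% = 3.67%
E(R_P) = R_f + β_P × MRP = 3.26% + 1.7555 × 3.67% = 9.70%

9.70%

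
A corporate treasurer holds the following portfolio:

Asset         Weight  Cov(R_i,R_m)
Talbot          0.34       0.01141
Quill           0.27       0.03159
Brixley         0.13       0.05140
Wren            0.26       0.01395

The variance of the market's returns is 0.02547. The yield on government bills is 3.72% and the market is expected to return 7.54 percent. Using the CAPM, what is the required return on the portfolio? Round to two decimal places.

7.13%

β_Talbot = 0.01141 / 0.02547 = 0.4480
β_Quill = 0.03159 / 0.02547 = 1.2403
β_Brixley = 0.05140 / 0.02547 = 2.0181
β_Wren = 0.01395 / 0.02547 = 0.5477
β_P = Σ w_i β_i = 0.34×0.4480 + 0.27×1.2403 + 0.13×2.0181 + 0.26×0.5477 = 0.8920
MRP = 7.54% − 3.72% = 3.82%
E(R_P) = R_f + β_P × MRP = 3.72% + 0.8920 × 3.82% = 7.13%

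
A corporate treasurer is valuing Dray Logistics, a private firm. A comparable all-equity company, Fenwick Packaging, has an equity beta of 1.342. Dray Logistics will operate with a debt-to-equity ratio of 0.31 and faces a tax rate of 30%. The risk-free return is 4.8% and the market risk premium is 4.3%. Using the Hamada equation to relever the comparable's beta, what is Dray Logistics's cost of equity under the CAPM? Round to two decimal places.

11.82%

β_L = β_U × [1 + (1 − t)(D/E)] = 1.342 × [1 + (1 − 0.30) × 0.31]
    = 1.342 × [1 + 0.70 × 0.31] = 1.342 × 1.2170 = 1.6332
E(R) = R_f + β_L × MRP = 4.8% + 1.6332 × 4.3% = 11.82%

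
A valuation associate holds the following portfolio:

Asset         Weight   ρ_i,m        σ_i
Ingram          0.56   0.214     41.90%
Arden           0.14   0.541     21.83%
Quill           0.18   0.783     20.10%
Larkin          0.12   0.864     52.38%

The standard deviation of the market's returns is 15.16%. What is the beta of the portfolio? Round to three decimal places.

0.985

β_Ingram = 0.214 × 41.90% / 15.16% = 0.5915
β_Arden = 0.541 × 21.83% / 15.16% = 0.7790
β_Quill = 0.783 × 20.10% / 15.16% = 1.0381
β_Larkin = 0.864 × 52.38% / 15.16% = 2.9852
β_P = Σ w_i β_i = 0.56×0.5915 + 0.14×0.7790 + 0.18×1.0381 + 0.12×2.9852 = 0.9854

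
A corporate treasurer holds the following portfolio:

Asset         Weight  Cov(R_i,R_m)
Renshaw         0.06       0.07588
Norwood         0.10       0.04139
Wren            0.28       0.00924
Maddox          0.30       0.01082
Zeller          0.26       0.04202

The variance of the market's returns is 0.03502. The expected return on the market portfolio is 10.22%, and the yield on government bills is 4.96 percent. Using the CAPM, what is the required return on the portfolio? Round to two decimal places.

β_Renshaw = 0.07588 / 0.03502 = 2.1668
β_Norwood = 0.04139 / 0.03502 = 1.1819
β_Wren = 0.00924 / 0.03502 = 0.2638
β_Maddox = 0.01082 / 0.03502 = 0.3090
β_Zeller = 0.04202 / 0.03502 = 1.1999
β_P = Σ w_i β_i = 0.06×2.1668 + 0.10×1.1819 + 0.28×0.2638 + 0.30×0.3090 + 0.26×1.1999 = 0.7267
MRP = 10.22% − 4.96% = 5.26%
E(R_P) = R_f + β_P × MRP = 4.96% + 0.7267 × 5.26% = 8.78%

8.78%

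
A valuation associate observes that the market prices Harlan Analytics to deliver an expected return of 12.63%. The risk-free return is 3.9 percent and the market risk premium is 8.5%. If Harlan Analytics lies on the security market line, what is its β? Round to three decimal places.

β = (E(R) − R_f) / MRP = (12.63% − 3.9%) / 8.5% = 8.73% / 8.5% = 1.027

1.027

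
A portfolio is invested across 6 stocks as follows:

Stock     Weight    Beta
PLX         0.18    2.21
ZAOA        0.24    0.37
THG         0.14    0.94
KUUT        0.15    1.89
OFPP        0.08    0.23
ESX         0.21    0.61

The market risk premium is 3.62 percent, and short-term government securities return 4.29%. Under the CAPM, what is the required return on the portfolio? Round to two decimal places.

β_P = Σ w_i β_i = 0.18×2.21 + 0.24×0.37 + 0.14×0.94 + 0.15×1.89 + 0.08×0.23 + 0.21×0.61 = 1.0482
E(R_P) = R_f + β_P × MRP = 4.29% + 1.0482 × 3.62% = 8.08%

8.08%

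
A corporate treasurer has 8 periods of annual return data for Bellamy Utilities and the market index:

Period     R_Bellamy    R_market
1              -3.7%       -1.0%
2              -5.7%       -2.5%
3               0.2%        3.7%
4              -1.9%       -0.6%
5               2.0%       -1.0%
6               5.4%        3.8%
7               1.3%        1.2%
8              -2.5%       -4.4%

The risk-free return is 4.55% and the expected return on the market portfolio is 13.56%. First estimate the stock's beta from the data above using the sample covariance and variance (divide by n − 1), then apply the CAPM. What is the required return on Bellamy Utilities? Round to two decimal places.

12.46%

Mean R_i = (-3.7 − 5.7 + 0.2 − 1.9 + 2.0 + 5.4 + 1.3 − 2.5) / 8 = -0.6125%
Mean R_m = (-1.0 − 2.5 + 3.7 − 0.6 − 1.0 + 3.8 + 1.2 − 4.4) / 8 = -0.1000%
Σ(R_i − R̄_i)(R_m − R̄_m) = 50.4200  ⇒  Cov = 50.4200 / 7 = 7.2029
Σ(R_m − R̄_m)² = 57.4600  ⇒  Var(R_m) = 57.4600 / 7 = 8.2086
β = Cov / Var(R_m) = 7.2029 / 8.2086 = 0.8775
MRP = 13.56% − 4.55% = 9.01%
E(R) = R_f + β × MRP = 4.55% + 0.8775 × 9.01% = 12.46%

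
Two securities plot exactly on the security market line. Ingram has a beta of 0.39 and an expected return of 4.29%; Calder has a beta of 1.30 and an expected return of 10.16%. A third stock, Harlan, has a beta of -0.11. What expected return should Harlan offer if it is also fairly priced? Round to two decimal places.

MRP (SML slope) = (10.16% − 4.29%) / (1.30 − 0.39) = 5.87% / 0.91 = 6.4505%
R_f (intercept) = 4.29% − 0.39 × 6.4505% = 1.7743%
E(R_Harlan) = R_f + β × MRP = 1.7743% + -0.11 × 6.4505% = 1.06%

1.06%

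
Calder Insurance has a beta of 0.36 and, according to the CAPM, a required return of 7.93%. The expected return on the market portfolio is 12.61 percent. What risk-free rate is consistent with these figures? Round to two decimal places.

E(R) = R_f + β(E(R_m) − R_f) = R_f(1 − β) + β·E(R_m)
7.93% = R_f × (1 − 0.36) + 0.36 × 12.61%
7.93% = R_f × 0.64 + 4.5396%
R_f = (7.93% − 4.5396%) / 0.64 = 5.30%

5.30%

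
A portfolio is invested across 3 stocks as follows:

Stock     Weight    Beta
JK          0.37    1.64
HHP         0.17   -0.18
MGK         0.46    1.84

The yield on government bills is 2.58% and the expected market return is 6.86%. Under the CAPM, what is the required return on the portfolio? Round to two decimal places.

β_P = Σ w_i β_i = 0.37×1.64 + 0.17×-0.18 + 0.46×1.84 = 1.4226
MRP = 6.86% − 2.58% = 4.28%
E(R_P) = R_f + β_P × MRP = 2.58% + 1.4226 × 4.28% = 8.67%

8.67%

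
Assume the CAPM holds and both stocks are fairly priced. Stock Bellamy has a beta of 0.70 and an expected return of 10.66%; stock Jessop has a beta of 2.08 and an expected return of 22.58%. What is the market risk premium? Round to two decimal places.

8.64%

Both satisfy E(R) = R_f + β·MRP, so the slope of the SML is
MRP = (22.58% − 10.66%) / (2.08 − 0.70) = 11.92% / 1.38 = 8.6377%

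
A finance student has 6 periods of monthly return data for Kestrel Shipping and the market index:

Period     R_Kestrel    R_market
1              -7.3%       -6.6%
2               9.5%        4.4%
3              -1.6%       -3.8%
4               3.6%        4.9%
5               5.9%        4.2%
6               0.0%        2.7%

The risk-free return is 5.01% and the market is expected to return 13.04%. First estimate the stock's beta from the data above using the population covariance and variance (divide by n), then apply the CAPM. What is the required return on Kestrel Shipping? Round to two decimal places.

13.57%

Mean R_i = (-7.3 + 9.5 − 1.6 + 3.6 + 5.9 + 0.0) / 6 = 1.6833%
Mean R_m = (-6.6 + 4.4 − 3.8 + 4.9 + 4.2 + 2.7) / 6 = 0.9667%
Σ(R_i − R̄_i)(R_m − R̄_m) = 128.7167  ⇒  Cov = 128.7167 / 6 = 21.4528
Σ(R_m − R̄_m)² = 120.6933  ⇒  Var(R_m) = 120.6933 / 6 = 20.1156
β = Cov / Var(R_m) = 21.4528 / 20.1156 = 1.0665
MRP = 13.04% − 5.01% = 8.03%
E(R) = R_f + β × MRP = 5.01% + 1.0665 × 8.03% = 13.57%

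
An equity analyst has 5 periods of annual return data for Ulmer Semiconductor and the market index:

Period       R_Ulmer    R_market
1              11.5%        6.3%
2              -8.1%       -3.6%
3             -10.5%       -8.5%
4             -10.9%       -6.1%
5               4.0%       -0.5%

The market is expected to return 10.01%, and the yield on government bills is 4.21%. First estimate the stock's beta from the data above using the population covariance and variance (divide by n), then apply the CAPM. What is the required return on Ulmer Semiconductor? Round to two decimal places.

Mean R_i = (11.5 − 8.1 − 10.5 − 10.9 + 4.0) / 5 = -2.8000%
Mean R_m = (6.3 − 3.6 − 8.5 − 6.1 − 0.5) / 5 = -2.4800%
Σ(R_i − R̄_i)(R_m − R̄_m) = 220.6300  ⇒  Cov = 220.6300 / 5 = 44.1260
Σ(R_m − R̄_m)² = 131.6080  ⇒  Var(R_m) = 131.6080 / 5 = 26.3216
β = Cov / Var(R_m) = 44.1260 / 26.3216 = 1.6764
MRP = 10.01% − 4.21% = 5.80%
E(R) = R_f + β × MRP = 4.21% + 1.6764 × 5.80% = 13.93%

13.93%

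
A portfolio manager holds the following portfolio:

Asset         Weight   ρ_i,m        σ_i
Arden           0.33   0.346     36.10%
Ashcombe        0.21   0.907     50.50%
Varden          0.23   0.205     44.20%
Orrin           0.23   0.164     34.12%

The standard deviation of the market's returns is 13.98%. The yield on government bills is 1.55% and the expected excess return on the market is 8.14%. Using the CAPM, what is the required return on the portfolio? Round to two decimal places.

11.51%

β_Arden = 0.346 × 36.10% / 13.98% = 0.8935
β_Ashcombe = 0.907 × 50.50% / 13.98% = 3.2764
β_Varden = 0.205 × 44.20% / 13.98% = 0.6481
β_Orrin = 0.164 × 34.12% / 13.98% = 0.4003
β_P = Σ w_i β_i = 0.33×0.8935 + 0.21×3.2764 + 0.23×0.6481 + 0.23×0.4003 = 1.2240
E(R_P) = R_f + β_P × MRP = 1.55% + 1.2240 × 8.14% = 11.51%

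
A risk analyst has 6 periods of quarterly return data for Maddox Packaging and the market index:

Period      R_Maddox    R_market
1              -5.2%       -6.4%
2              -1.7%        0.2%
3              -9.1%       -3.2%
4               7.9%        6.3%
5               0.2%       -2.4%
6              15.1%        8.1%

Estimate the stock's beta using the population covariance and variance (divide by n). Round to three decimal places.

Mean R_i = (-5.2 − 1.7 − 9.1 + 7.9 + 0.2 + 15.1) / 6 = 1.2000%
Mean R_m = (-6.4 + 0.2 − 3.2 + 6.3 − 2.4 + 8.1) / 6 = 0.4333%
Σ(R_i − R̄_i)(R_m − R̄_m) = 230.5400  ⇒  Cov = 230.5400 / 6 = 38.4233
Σ(R_m − R̄_m)² = 161.1733  ⇒  Var(R_m) = 161.1733 / 6 = 26.8622
β = Cov / Var(R_m) = 38.4233 / 26.8622 = 1.4304

1.430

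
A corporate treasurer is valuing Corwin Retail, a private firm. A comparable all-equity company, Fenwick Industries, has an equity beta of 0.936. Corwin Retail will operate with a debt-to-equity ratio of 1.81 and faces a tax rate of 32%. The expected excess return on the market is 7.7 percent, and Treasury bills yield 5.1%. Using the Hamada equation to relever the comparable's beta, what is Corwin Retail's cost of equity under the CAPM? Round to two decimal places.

β_L = β_U × [1 + (1 − t)(D/E)] = 0.936 × [1 + (1 − 0.32) × 1.81]
    = 0.936 × [1 + 0.68 × 1.81] = 0.936 × 2.2308 = 2.0880
E(R) = R_f + β_L × MRP = 5.1% + 2.0880 × 7.7% = 21.18%

21.18%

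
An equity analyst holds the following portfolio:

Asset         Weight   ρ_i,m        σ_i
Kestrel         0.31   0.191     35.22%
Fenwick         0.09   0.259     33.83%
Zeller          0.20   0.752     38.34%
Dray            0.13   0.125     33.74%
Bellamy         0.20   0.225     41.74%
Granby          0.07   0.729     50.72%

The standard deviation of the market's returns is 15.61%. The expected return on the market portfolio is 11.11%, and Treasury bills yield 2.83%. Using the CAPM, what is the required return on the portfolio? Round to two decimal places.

10.07%

β_Kestrel = 0.191 × 35.22% / 15.61% = 0.4309
β_Fenwick = 0.259 × 33.83% / 15.61% = 0.5613
β_Zeller = 0.752 × 38.34% / 15.61% = 1.8470
β_Dray = 0.125 × 33.74% / 15.61% = 0.2702
β_Bellamy = 0.225 × 41.74% / 15.61% = 0.6016
β_Granby = 0.729 × 50.72% / 15.61% = 2.3687
β_P = Σ w_i β_i = 0.31×0.4309 + 0.09×0.5613 + 0.20×1.8470 + 0.13×0.2702 + 0.20×0.6016 + 0.07×2.3687 = 0.8748
MRP = 11.11% − 2.83% = 8.28%
E(R_P) = R_f + β_P × MRP = 2.83% + 0.8748 × 8.28% = 10.07%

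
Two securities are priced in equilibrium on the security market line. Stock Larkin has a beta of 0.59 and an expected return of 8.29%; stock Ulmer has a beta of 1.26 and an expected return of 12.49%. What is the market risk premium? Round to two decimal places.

6.27%

Both satisfy E(R) = R_f + β·MRP, so the slope of the SML is
MRP = (12.49% − 8.29%) / (1.26 − 0.59) = 4.20% / 0.67 = 6.2687%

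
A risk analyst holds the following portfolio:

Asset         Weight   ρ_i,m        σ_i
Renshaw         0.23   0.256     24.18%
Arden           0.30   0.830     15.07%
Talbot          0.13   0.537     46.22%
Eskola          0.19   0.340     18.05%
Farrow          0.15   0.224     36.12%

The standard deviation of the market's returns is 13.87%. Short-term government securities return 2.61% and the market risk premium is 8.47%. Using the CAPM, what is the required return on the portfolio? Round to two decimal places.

9.19%

β_Renshaw = 0.256 × 24.18% / 13.87% = 0.4463
β_Arden = 0.830 × 15.07% / 13.87% = 0.9018
β_Talbot = 0.537 × 46.22% / 13.87% = 1.7895
β_Eskola = 0.340 × 18.05% / 13.87% = 0.4425
β_Farrow = 0.224 × 36.12% / 13.87% = 0.5833
β_P = Σ w_i β_i = 0.23×0.4463 + 0.30×0.9018 + 0.13×1.7895 + 0.19×0.4425 + 0.15×0.5833 = 0.7774
E(R_P) = R_f + β_P × MRP = 2.61% + 0.7774 × 8.47% = 9.19%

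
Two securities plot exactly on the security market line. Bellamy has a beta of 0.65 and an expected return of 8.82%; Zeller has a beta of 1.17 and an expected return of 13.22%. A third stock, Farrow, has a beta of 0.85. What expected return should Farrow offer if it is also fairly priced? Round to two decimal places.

10.51%

MRP (SML slope) = (13.22% − 8.82%) / (1.17 − 0.65) = 4.40% / 0.52 = 8.4615%
R_f (intercept) = 8.82% − 0.65 × 8.4615% = 3.3200%
E(R_Farrow) = R_f + β × MRP = 3.3200% + 0.85 × 8.4615% = 10.51%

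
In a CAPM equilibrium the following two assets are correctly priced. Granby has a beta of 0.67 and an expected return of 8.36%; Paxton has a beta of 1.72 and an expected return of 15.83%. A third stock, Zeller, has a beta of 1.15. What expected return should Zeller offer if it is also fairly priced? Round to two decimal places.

11.77%

MRP (SML slope) = (15.83% − 8.36%) / (1.72 − 0.67) = 7.47% / 1.05 = 7.1143%
R_f (intercept) = 8.36% − 0.67 × 7.1143% = 3.5934%
E(R_Zeller) = R_f + β × MRP = 3.5934% + 1.15 × 7.1143% = 11.77%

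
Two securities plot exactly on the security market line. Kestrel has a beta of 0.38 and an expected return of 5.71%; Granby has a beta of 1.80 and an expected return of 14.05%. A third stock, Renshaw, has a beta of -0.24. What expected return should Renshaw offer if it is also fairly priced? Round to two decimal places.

2.07%

MRP (SML slope) = (14.05% − 5.71%) / (1.80 − 0.38) = 8.34% / 1.42 = 5.8732%
R_f (intercept) = 5.71% − 0.38 × 5.8732% = 3.4782%
E(R_Renshaw) = R_f + β × MRP = 3.4782% + -0.24 × 5.8732% = 2.07%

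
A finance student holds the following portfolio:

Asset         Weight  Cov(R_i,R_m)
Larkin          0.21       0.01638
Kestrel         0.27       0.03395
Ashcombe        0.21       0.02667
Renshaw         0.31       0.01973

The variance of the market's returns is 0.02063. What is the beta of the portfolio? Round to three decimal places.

1.179

β_Larkin = 0.01638 / 0.02063 = 0.7940
β_Kestrel = 0.03395 / 0.02063 = 1.6457
β_Ashcombe = 0.02667 / 0.02063 = 1.2928
β_Renshaw = 0.01973 / 0.02063 = 0.9564
β_P = Σ w_i β_i = 0.21×0.7940 + 0.27×1.6457 + 0.21×1.2928 + 0.31×0.9564 = 1.1791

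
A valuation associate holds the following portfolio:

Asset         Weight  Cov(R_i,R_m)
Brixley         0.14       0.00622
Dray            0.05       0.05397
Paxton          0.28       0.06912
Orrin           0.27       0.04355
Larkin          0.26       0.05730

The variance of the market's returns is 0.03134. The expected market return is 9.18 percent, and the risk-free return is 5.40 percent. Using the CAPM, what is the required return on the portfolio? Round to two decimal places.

11.38%

β_Brixley = 0.00622 / 0.03134 = 0.1985
β_Dray = 0.05397 / 0.03134 = 1.7221
β_Paxton = 0.06912 / 0.03134 = 2.2055
β_Orrin = 0.04355 / 0.03134 = 1.3896
β_Larkin = 0.05730 / 0.03134 = 1.8283
β_P = Σ w_i β_i = 0.14×0.1985 + 0.05×1.7221 + 0.28×2.2055 + 0.27×1.3896 + 0.26×1.8283 = 1.5820
MRP = 9.18% − 5.40% = 3.78%
E(R_P) = R_f + β_P × MRP = 5.40% + 1.5820 × 3.78% = 11.38%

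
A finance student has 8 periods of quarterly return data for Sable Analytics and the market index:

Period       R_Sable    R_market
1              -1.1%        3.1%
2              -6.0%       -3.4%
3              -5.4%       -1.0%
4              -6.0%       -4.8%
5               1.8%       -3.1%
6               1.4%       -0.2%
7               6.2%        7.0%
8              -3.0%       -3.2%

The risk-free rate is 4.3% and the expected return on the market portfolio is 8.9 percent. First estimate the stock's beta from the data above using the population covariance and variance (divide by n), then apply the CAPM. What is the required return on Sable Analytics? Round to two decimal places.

8.05%

Mean R_i = (-1.1 − 6.0 − 5.4 − 6.0 + 1.8 + 1.4 + 6.2 − 3.0) / 8 = -1.5125%
Mean R_m = (3.1 − 3.4 − 1.0 − 4.8 − 3.1 − 0.2 + 7.0 − 3.2) / 8 = -0.7000%
Σ(R_i − R̄_i)(R_m − R̄_m) = 89.8600  ⇒  Cov = 89.8600 / 8 = 11.2325
Σ(R_m − R̄_m)² = 110.1800  ⇒  Var(R_m) = 110.1800 / 8 = 13.7725
β = Cov / Var(R_m) = 11.2325 / 13.7725 = 0.8156
MRP = 8.9% − 4.3% = 4.60%
E(R) = R_f + β × MRP = 4.3% + 0.8156 × 4.6% = 8.05%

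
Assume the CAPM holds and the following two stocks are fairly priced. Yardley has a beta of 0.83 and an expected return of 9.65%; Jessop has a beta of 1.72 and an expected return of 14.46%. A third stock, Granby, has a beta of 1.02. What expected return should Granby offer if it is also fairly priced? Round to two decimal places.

MRP (SML slope) = (14.46% − 9.65%) / (1.72 − 0.83) = 4.81% / 0.89 = 5.4045%
R_f (intercept) = 9.65% − 0.83 × 5.4045% = 5.1643%
E(R_Granby) = R_f + β × MRP = 5.1643% + 1.02 × 5.4045% = 10.68%

10.68%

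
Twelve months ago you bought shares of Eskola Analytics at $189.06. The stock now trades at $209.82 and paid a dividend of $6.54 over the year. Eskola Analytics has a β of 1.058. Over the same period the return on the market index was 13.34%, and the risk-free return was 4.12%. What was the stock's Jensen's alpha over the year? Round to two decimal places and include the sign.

+0.57%

Realised HPR = (P1 + D1 − P0) / P0 = (209.82 + 6.54 − 189.06) / 189.06 = 27.30 / 189.06 = 14.4399%
MRP = 13.34% − 4.12% = 9.22%
CAPM required = R_f + β·MRP = 4.12% + 1.058 × 9.22% = 13.87476%
α = realised − required = 14.4399% − 13.87476% = +0.57%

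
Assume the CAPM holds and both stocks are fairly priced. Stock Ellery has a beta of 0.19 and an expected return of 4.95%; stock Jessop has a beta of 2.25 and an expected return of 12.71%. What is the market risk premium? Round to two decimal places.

Both satisfy E(R) = R_f + β·MRP, so the slope of the SML is
MRP = (12.71% − 4.95%) / (2.25 − 0.19) = 7.76% / 2.06 = 3.7670%

3.77%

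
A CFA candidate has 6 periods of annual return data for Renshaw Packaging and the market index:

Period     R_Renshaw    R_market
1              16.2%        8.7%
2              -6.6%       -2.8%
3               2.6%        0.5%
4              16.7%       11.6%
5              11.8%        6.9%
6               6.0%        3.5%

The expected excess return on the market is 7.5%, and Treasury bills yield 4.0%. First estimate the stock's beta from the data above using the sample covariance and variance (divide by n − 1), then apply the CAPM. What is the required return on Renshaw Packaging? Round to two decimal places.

16.30%

Mean R_i = (16.2 − 6.6 + 2.6 + 16.7 + 11.8 + 6.0) / 6 = 7.7833%
Mean R_m = (8.7 − 2.8 + 0.5 + 11.6 + 6.9 + 3.5) / 6 = 4.7333%
Σ(R_i − R̄_i)(R_m − R̄_m) = 235.8133  ⇒  Cov = 235.8133 / 5 = 47.1627
Σ(R_m − R̄_m)² = 143.7733  ⇒  Var(R_m) = 143.7733 / 5 = 28.7547
β = Cov / Var(R_m) = 47.1627 / 28.7547 = 1.6402
E(R) = R_f + β × MRP = 4.0% + 1.6402 × 7.5% = 16.30%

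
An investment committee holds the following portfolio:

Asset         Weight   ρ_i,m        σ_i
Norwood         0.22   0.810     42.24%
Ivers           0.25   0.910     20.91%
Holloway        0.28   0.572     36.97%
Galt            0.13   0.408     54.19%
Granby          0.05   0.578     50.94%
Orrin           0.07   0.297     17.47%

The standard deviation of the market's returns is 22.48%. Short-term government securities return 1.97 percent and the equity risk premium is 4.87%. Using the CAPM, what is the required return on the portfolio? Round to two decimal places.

6.93%

β_Norwood = 0.810 × 42.24% / 22.48% = 1.5220
β_Ivers = 0.910 × 20.91% / 22.48% = 0.8464
β_Holloway = 0.572 × 36.97% / 22.48% = 0.9407
β_Galt = 0.408 × 54.19% / 22.48% = 0.9835
β_Granby = 0.578 × 50.94% / 22.48% = 1.3098
β_Orrin = 0.297 × 17.47% / 22.48% = 0.2308
β_P = Σ w_i β_i = 0.22×1.5220 + 0.25×0.8464 + 0.28×0.9407 + 0.13×0.9835 + 0.05×1.3098 + 0.07×0.2308 = 1.0193
E(R_P) = R_f + β_P × MRP = 1.97% + 1.0193 × 4.87% = 6.93%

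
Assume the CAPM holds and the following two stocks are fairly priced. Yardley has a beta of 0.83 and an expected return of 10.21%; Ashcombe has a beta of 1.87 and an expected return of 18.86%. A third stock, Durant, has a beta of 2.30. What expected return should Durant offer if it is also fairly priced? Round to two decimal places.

22.44%

MRP (SML slope) = (18.86% − 10.21%) / (1.87 − 0.83) = 8.65% / 1.04 = 8.3173%
R_f (intercept) = 10.21% − 0.83 × 8.3173% = 3.3066%
E(R_Durant) = R_f + β × MRP = 3.3066% + 2.30 × 8.3173% = 22.44%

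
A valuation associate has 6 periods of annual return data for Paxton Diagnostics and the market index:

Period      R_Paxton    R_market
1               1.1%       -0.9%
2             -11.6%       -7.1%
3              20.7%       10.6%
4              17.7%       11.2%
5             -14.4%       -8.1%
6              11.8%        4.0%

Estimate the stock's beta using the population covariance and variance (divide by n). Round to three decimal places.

1.752

Mean R_i = (1.1 − 11.6 + 20.7 + 17.7 − 14.4 + 11.8) / 6 = 4.2167%
Mean R_m = (-0.9 − 7.1 + 10.6 + 11.2 − 8.1 + 4.0) / 6 = 1.6167%
Σ(R_i − R̄_i)(R_m − R̄_m) = 621.9683  ⇒  Cov = 621.9683 / 6 = 103.6614
Σ(R_m − R̄_m)² = 354.9483  ⇒  Var(R_m) = 354.9483 / 6 = 59.1581
β = Cov / Var(R_m) = 103.6614 / 59.1581 = 1.7523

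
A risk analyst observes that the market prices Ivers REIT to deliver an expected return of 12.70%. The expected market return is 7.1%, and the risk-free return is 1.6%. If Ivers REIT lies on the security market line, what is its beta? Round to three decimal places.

2.018

MRP = 7.1% − 1.6% = 5.50%
β = (E(R) − R_f) / MRP = (12.70% − 1.6%) / 5.5% = 11.10% / 5.5% = 2.018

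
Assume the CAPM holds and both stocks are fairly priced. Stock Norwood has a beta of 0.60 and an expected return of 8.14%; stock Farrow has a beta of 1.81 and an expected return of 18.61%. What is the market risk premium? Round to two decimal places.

8.65%

Both satisfy E(R) = R_f + β·MRP, so the slope of the SML is
MRP = (18.61% − 8.14%) / (1.81 − 0.60) = 10.47% / 1.21 = 8.6529%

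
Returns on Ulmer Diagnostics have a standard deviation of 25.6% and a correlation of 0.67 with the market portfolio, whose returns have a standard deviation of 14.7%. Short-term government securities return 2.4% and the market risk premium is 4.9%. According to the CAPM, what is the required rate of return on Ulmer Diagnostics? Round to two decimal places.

β = ρ × σ_i / σ_m = 0.67 × 25.6% / 14.7% = 1.1668
E(R) = 2.4% + 1.1668 × 4.9% = 8.12%

8.12%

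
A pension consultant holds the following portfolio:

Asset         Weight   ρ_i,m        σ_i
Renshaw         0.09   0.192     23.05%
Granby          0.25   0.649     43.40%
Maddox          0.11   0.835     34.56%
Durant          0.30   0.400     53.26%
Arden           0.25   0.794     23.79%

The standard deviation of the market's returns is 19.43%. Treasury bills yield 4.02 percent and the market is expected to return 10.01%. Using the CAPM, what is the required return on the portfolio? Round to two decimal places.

10.72%

β_Renshaw = 0.192 × 23.05% / 19.43% = 0.2278
β_Granby = 0.649 × 43.40% / 19.43% = 1.4496
β_Maddox = 0.835 × 34.56% / 19.43% = 1.4852
β_Durant = 0.400 × 53.26% / 19.43% = 1.0964
β_Arden = 0.794 × 23.79% / 19.43% = 0.9722
β_P = Σ w_i β_i = 0.09×0.2278 + 0.25×1.4496 + 0.11×1.4852 + 0.30×1.0964 + 0.25×0.9722 = 1.1182
MRP = 10.01% − 4.02% = 5.99%
E(R_P) = R_f + β_P × MRP = 4.02% + 1.1182 × 5.99% = 10.72%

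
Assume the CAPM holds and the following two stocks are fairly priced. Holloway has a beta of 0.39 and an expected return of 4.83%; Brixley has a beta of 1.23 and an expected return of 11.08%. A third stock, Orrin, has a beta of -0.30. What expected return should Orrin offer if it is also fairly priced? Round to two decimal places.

-0.30%

MRP (SML slope) = (11.08% − 4.83%) / (1.23 − 0.39) = 6.25% / 0.84 = 7.4405%
R_f (intercept) = 4.83% − 0.39 × 7.4405% = 1.9282%
E(R_Orrin) = R_f + β × MRP = 1.9282% + -0.30 × 7.4405% = -0.30%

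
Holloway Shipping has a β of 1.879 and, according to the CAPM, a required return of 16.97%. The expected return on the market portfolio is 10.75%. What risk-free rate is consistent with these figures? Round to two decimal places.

E(R) = R_f + β(E(R_m) − R_f) = R_f(1 − β) + β·E(R_m)
16.97% = R_f × (1 − 1.879) + 1.879 × 10.75%
16.97% = R_f × -0.879 + 20.19925%
R_f = (16.97% − 20.19925%) / -0.879 = 3.67%

3.67%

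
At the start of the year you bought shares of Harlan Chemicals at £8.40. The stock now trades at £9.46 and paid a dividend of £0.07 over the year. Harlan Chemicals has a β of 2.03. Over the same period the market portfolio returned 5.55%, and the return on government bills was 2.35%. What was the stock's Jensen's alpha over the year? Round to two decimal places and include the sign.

Realised HPR = (P1 + D1 − P0) / P0 = (9.46 + 0.07 − 8.40) / 8.40 = 1.13 / 8.40 = 13.4524%
MRP = 5.55% − 2.35% = 3.20%
CAPM required = R_f + β·MRP = 2.35% + 2.03 × 3.20% = 8.8460%
α = realised − required = 13.4524% − 8.8460% = +4.61%

+4.61%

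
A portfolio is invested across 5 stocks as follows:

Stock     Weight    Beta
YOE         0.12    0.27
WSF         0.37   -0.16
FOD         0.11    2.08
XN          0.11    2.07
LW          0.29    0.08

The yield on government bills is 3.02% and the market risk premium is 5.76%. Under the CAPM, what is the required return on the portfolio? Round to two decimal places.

β_P = Σ w_i β_i = 0.12×0.27 + 0.37×-0.16 + 0.11×2.08 + 0.11×2.07 + 0.29×0.08 = 0.4529
E(R_P) = R_f + β_P × MRP = 3.02% + 0.4529 × 5.76% = 5.63%

5.63%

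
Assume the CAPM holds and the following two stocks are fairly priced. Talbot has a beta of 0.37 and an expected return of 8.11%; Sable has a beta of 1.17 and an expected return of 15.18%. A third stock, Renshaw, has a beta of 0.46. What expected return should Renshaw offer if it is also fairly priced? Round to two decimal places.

8.91%

MRP (SML slope) = (15.18% − 8.11%) / (1.17 − 0.37) = 7.07% / 0.80 = 8.8375%
R_f (intercept) = 8.11% − 0.37 × 8.8375% = 4.8401%
E(R_Renshaw) = R_f + β × MRP = 4.8401% + 0.46 × 8.8375% = 8.91%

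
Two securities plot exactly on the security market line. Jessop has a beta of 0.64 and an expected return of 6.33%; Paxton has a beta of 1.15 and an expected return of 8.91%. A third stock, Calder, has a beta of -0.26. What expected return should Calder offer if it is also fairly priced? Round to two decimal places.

MRP (SML slope) = (8.91% − 6.33%) / (1.15 − 0.64) = 2.58% / 0.51 = 5.0588%
R_f (intercept) = 6.33% − 0.64 × 5.0588% = 3.0924%
E(R_Calder) = R_f + β × MRP = 3.0924% + -0.26 × 5.0588% = 1.78%

1.78%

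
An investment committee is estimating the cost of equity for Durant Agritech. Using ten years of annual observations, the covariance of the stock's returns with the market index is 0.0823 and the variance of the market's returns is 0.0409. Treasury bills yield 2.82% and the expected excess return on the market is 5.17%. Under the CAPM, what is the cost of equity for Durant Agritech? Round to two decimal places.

13.22%

β = Cov(R_i, R_m) / Var(R_m) = 0.0823 / 0.0409 = 2.0122
E(R) = R_f + β × MRP = 2.82% + 2.0122 × 5.17% = 13.22%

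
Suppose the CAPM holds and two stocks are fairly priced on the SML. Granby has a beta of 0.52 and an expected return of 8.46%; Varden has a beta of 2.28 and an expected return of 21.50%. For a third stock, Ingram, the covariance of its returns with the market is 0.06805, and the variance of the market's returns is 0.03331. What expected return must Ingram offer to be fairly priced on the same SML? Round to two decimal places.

MRP = (21.50% − 8.46%) / (2.28 − 0.52) = 7.4091%
R_f = 8.46% − 0.52 × 7.4091% = 4.6073%
β_Ingram = Cov / Var(R_m) = 0.06805 / 0.03331 = 2.0429
E(R_Ingram) = R_f + β × MRP = 4.6073% + 2.0429 × 7.4091% = 19.74%

19.74%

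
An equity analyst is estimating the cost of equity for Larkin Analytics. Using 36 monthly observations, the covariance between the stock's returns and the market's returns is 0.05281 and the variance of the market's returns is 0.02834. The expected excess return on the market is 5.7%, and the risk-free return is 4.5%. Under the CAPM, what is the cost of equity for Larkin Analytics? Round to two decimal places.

β = Cov(R_i, R_m) / Var(R_m) = 0.05281 / 0.02834 = 1.8634
E(R) = R_f + β × MRP = 4.5% + 1.8634 × 5.7% = 15.12%

15.12%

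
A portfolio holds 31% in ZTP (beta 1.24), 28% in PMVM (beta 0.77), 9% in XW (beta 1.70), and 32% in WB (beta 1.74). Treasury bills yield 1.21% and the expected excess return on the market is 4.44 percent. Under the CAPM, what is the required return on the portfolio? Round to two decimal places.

β_P = Σ w_i β_i = 0.31×1.24 + 0.28×0.77 + 0.09×1.70 + 0.32×1.74 = 1.3098
E(R_P) = R_f + β_P × MRP = 1.21% + 1.3098 × 4.44% = 7.03%

7.03%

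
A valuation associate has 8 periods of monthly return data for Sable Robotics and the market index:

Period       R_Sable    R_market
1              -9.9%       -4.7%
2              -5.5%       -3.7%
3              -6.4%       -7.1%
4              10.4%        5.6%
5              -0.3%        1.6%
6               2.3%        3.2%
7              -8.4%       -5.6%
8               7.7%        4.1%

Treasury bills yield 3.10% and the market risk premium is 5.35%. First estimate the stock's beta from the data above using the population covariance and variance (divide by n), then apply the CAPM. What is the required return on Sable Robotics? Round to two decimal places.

Mean R_i = (-9.9 − 5.5 − 6.4 + 10.4 − 0.3 + 2.3 − 8.4 + 7.7) / 8 = -1.2625%
Mean R_m = (-4.7 − 3.7 − 7.1 + 5.6 + 1.6 + 3.2 − 5.6 + 4.1) / 8 = -0.8250%
Σ(R_i − R̄_i)(R_m − R̄_m) = 247.7175  ⇒  Cov = 247.7175 / 8 = 30.9647
Σ(R_m − R̄_m)² = 173.0750  ⇒  Var(R_m) = 173.0750 / 8 = 21.6344
β = Cov / Var(R_m) = 30.9647 / 21.6344 = 1.4313
E(R) = R_f + β × MRP = 3.10% + 1.4313 × 5.35% = 10.76%

10.76%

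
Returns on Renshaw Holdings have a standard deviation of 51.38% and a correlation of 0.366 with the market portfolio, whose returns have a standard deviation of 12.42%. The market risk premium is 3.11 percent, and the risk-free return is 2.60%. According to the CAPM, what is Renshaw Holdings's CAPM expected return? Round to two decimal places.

β = ρ × σ_i / σ_m = 0.366 × 51.38% / 12.42% = 1.5141
E(R) = 2.60% + 1.5141 × 3.11% = 7.31%

7.31%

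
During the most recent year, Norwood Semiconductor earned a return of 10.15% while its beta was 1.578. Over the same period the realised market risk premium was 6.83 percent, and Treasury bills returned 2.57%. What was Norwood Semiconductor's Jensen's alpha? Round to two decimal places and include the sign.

-3.20%

CAPM benchmark = R_f + β(R_m − R_f) = 2.57% + 1.578 × 6.83% = 13.34774%
α = actual − benchmark = 10.15% − 13.34774% = -3.20%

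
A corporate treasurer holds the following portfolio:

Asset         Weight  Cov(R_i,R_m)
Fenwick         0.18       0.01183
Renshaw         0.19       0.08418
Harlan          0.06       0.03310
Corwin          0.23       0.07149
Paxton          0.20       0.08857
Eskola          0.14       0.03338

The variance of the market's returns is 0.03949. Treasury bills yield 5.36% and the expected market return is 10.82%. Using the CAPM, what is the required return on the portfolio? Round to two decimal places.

13.51%

β_Fenwick = 0.01183 / 0.03949 = 0.2996
β_Renshaw = 0.08418 / 0.03949 = 2.1317
β_Harlan = 0.03310 / 0.03949 = 0.8382
β_Corwin = 0.07149 / 0.03949 = 1.8103
β_Paxton = 0.08857 / 0.03949 = 2.2428
β_Eskola = 0.03338 / 0.03949 = 0.8453
β_P = Σ w_i β_i = 0.18×0.2996 + 0.19×2.1317 + 0.06×0.8382 + 0.23×1.8103 + 0.20×2.2428 + 0.14×0.8453 = 1.4925
MRP = 10.82% − 5.36% = 5.46%
E(R_P) = R_f + β_P × MRP = 5.36% + 1.4925 × 5.46% = 13.51%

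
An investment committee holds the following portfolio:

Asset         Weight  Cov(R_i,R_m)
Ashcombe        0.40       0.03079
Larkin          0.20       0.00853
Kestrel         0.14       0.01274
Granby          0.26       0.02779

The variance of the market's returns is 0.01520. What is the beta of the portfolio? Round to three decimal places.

β_Ashcombe = 0.03079 / 0.01520 = 2.0257
β_Larkin = 0.00853 / 0.01520 = 0.5612
β_Kestrel = 0.01274 / 0.01520 = 0.8382
β_Granby = 0.02779 / 0.01520 = 1.8283
β_P = Σ w_i β_i = 0.40×2.0257 + 0.20×0.5612 + 0.14×0.8382 + 0.26×1.8283 = 1.5152

1.515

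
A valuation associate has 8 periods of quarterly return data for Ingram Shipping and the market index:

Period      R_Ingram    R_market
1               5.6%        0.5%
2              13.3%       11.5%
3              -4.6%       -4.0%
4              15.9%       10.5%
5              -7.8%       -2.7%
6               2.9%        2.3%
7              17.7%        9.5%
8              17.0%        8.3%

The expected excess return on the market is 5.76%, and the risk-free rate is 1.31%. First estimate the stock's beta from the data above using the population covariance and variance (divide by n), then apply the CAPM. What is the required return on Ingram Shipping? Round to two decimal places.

Mean R_i = (5.6 + 13.3 − 4.6 + 15.9 − 7.8 + 2.9 + 17.7 + 17.0) / 8 = 7.5000%
Mean R_m = (0.5 + 11.5 − 4.0 + 10.5 − 2.7 + 2.3 + 9.5 + 8.3) / 8 = 4.4875%
Σ(R_i − R̄_i)(R_m − R̄_m) = 408.8300  ⇒  Cov = 408.8300 / 8 = 51.1038
Σ(R_m − R̄_m)² = 269.3688  ⇒  Var(R_m) = 269.3688 / 8 = 33.6711
β = Cov / Var(R_m) = 51.1038 / 33.6711 = 1.5177
E(R) = R_f + β × MRP = 1.31% + 1.5177 × 5.76% = 10.05%

10.05%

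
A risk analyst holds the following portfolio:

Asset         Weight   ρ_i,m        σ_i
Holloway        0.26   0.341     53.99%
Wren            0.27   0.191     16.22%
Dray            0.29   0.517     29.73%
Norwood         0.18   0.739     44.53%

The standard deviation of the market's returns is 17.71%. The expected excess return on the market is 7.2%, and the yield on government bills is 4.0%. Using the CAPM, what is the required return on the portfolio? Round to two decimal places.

10.51%

β_Holloway = 0.341 × 53.99% / 17.71% = 1.0396
β_Wren = 0.191 × 16.22% / 17.71% = 0.1749
β_Dray = 0.517 × 29.73% / 17.71% = 0.8679
β_Norwood = 0.739 × 44.53% / 17.71% = 1.8581
β_P = Σ w_i β_i = 0.26×1.0396 + 0.27×0.1749 + 0.29×0.8679 + 0.18×1.8581 = 0.9037
E(R_P) = R_f + β_P × MRP = 4.0% + 0.9037 × 7.2% = 10.51%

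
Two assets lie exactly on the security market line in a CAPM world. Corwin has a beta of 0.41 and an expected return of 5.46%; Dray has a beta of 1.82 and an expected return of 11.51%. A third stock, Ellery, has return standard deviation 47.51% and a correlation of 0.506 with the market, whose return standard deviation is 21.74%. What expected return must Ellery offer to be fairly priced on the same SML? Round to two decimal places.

8.45%

MRP = (11.51% − 5.46%) / (1.82 − 0.41) = 4.2908%
R_f = 5.46% − 0.41 × 4.2908% = 3.7008%
β_Ellery = ρ·σ_i/σ_m = 0.506 × 47.51 / 21.74 = 1.1058
E(R_Ellery) = R_f + β × MRP = 3.7008% + 1.1058 × 4.2908% = 8.45%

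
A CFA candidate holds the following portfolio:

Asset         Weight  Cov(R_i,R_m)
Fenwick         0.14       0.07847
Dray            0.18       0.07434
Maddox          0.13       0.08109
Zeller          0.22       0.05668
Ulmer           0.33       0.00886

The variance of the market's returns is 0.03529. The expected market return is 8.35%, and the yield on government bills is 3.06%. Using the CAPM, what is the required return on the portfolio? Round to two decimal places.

β_Fenwick = 0.07847 / 0.03529 = 2.2236
β_Dray = 0.07434 / 0.03529 = 2.1065
β_Maddox = 0.08109 / 0.03529 = 2.2978
β_Zeller = 0.05668 / 0.03529 = 1.6061
β_Ulmer = 0.00886 / 0.03529 = 0.2511
β_P = Σ w_i β_i = 0.14×2.2236 + 0.18×2.1065 + 0.13×2.2978 + 0.22×1.6061 + 0.33×0.2511 = 1.4254
MRP = 8.35% − 3.06% = 5.29%
E(R_P) = R_f + β_P × MRP = 3.06% + 1.4254 × 5.29% = 10.60%

10.60%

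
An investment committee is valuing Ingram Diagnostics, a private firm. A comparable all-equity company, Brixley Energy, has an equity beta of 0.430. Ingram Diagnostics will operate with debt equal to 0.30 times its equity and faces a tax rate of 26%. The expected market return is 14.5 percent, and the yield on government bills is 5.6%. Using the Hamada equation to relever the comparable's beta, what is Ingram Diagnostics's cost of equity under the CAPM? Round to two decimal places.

β_L = β_U × [1 + (1 − t)(D/E)] = 0.430 × [1 + (1 − 0.26) × 0.30]
    = 0.430 × [1 + 0.74 × 0.30] = 0.430 × 1.2220 = 0.5255
MRP = 14.5% − 5.6% = 8.90%
E(R) = R_f + β_L × MRP = 5.6% + 0.5255 × 8.9% = 10.28%

10.28%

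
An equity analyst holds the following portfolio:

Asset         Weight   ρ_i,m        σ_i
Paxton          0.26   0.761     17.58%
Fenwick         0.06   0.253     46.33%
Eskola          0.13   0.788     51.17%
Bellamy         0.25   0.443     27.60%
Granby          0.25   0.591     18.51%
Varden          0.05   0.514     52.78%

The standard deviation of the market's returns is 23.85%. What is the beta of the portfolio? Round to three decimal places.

β_Paxton = 0.761 × 17.58% / 23.85% = 0.5609
β_Fenwick = 0.253 × 46.33% / 23.85% = 0.4915
β_Eskola = 0.788 × 51.17% / 23.85% = 1.6906
β_Bellamy = 0.443 × 27.60% / 23.85% = 0.5127
β_Granby = 0.591 × 18.51% / 23.85% = 0.4587
β_Varden = 0.514 × 52.78% / 23.85% = 1.1375
β_P = Σ w_i β_i = 0.26×0.5609 + 0.06×0.4915 + 0.13×1.6906 + 0.25×0.5127 + 0.25×0.4587 + 0.05×1.1375 = 0.6948

0.695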